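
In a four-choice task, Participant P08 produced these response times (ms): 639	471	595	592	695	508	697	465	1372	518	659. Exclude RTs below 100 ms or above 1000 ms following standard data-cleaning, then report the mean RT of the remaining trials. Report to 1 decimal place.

Excluded: 1372
Retained (n=10): Σ = 5839
Mean = 5839/10 = 583.9000

583.9 ms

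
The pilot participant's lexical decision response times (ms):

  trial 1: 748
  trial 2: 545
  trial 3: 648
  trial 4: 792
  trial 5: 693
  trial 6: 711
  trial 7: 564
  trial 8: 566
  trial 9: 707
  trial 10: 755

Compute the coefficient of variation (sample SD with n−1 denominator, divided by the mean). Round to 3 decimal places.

n = 10, Σ = 6729, M = 672.9000
Σ(x−M)² = 69848.900; s = √(69848.900/9) = 88.0965
CV = 88.0965 / 672.9000 = 0.13092

0.131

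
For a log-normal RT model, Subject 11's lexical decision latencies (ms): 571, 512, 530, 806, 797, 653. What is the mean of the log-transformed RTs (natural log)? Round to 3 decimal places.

ln(RT): 6.3474, 6.2383, 6.2729, 6.6921, 6.6809, 6.4816
Σ ln(RT) = 38.7131
Mean = 38.7131/6 = 6.45218

6.452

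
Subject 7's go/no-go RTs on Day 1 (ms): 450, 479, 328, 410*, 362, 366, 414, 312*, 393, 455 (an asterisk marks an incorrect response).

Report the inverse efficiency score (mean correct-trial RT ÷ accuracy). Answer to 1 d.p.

Correct trials (n=8): 450, 479, 328, 362, 366, 414, 393, 455
Mean correct RT = 3247/8 = 405.8750 ms
Proportion correct = 8/10
IES = 405.8750 / (8/10) = 507.344 ms

507.3 ms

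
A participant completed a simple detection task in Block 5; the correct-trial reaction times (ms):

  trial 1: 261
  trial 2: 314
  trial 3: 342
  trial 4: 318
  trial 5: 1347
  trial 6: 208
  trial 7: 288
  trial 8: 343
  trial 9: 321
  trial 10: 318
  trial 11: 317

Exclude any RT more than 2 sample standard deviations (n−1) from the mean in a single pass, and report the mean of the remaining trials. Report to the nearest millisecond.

n = 11, ΣRT = 4377, M = 397.909
Σ(x−M)² = 1006076.91; s = √(1006076.91/10) = 317.187
Cutoffs: 397.909 ± 2·317.187 → [-236.5, 1032.3]
Outside: 1347 → excluded.
Retained (n=10): Σ = 3030, mean = 3030/10 = 303.000

303 ms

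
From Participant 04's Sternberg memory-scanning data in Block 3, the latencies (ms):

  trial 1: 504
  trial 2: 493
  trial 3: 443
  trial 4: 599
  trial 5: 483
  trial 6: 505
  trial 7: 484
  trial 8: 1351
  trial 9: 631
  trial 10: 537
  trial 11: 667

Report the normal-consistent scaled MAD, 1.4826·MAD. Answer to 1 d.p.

47.4 ms

Sorted: 443, 483, 484, 493, 504, 505, 537, 599, 631, 667, 1351 → median = 505
|x − 505| sorted: 0, 1, 12, 21, 22, 32, 62, 94, 126, 162, 846 → MAD = 32
Robust SD ≈ 1.4826 × 32 = 47.443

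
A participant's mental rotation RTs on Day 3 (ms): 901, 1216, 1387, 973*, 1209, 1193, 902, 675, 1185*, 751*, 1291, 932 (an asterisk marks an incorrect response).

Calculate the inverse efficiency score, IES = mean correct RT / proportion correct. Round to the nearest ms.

1438 ms

Correct trials (n=9): 901, 1216, 1387, 1209, 1193, 902, 675, 1291, 932
Mean correct RT = 9706/9 = 1078.4444 ms
Proportion correct = 9/12
IES = 1078.4444 / (9/12) = 1437.926 ms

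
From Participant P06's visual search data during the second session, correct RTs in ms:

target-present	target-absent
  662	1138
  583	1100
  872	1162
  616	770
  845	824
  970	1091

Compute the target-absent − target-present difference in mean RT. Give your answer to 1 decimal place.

M(target-present) = 4548/6 = 758.000
M(target-absent) = 6085/6 = 1014.167
Difference = 1014.167 − 758.000 = 256.167 ms

256.2 ms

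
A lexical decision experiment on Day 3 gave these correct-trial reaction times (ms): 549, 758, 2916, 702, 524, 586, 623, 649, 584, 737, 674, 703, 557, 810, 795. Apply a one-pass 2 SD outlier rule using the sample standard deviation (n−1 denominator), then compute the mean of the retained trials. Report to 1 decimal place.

660.8 ms

n = 15, ΣRT = 12167, M = 811.133
Σ(x−M)² = 4861151.73; s = √(4861151.73/14) = 589.258
Cutoffs: 811.133 ± 2·589.258 → [-367.4, 1989.6]
Outside: 2916 → excluded.
Retained (n=14): Σ = 9251, mean = 9251/14 = 660.786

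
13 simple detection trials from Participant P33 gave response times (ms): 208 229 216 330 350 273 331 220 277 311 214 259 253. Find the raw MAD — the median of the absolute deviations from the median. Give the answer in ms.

43 ms

Sorted: 208, 214, 216, 220, 229, 253, 259, 273, 277, 311, 330, 331, 350 → median = 259
|x − 259|: 51, 30, 43, 71, 91, 14, 72, 39, 18, 52, 45, 0, 6
Sorted deviations: 0, 6, 14, 18, 30, 39, 43, 45, 51, 52, 71, 72, 91 → MAD = 43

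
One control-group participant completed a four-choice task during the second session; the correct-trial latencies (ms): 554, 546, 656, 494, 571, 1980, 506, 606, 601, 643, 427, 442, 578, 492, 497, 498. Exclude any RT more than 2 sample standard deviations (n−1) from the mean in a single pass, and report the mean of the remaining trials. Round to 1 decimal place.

540.7 ms

n = 16, ΣRT = 10091, M = 630.688
Σ(x−M)² = 2008353.44; s = √(2008353.44/15) = 365.910
Cutoffs: 630.688 ± 2·365.910 → [-101.1, 1362.5]
Outside: 1980 → excluded.
Retained (n=15): Σ = 8111, mean = 8111/15 = 540.733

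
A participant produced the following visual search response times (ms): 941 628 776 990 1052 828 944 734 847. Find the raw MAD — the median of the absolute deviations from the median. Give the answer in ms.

Sorted: 628, 734, 776, 828, 847, 941, 944, 990, 1052 → median = 847
|x − 847|: 94, 219, 71, 143, 205, 19, 97, 113, 0
Sorted deviations: 0, 19, 71, 94, 97, 113, 143, 205, 219 → MAD = 97

97 ms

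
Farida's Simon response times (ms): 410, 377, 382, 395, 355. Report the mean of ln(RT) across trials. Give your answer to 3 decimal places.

ln(RT): 6.0162, 5.9322, 5.9454, 5.9789, 5.8721
Σ ln(RT) = 29.7448
Mean = 29.7448/5 = 5.94897

5.949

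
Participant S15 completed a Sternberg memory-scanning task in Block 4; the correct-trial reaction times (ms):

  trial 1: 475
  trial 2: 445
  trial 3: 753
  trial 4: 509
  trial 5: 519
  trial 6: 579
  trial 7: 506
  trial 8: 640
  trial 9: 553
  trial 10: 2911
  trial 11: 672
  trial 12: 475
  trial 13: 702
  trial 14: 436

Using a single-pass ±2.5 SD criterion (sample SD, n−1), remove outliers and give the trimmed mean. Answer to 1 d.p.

n = 14, ΣRT = 10175, M = 726.786
Σ(x−M)² = 5264772.36; s = √(5264772.36/13) = 636.382
Cutoffs: 726.786 ± 2.5·636.382 → [-864.2, 2317.7]
Outside: 2911 → excluded.
Retained (n=13): Σ = 7264, mean = 7264/13 = 558.769

558.8 ms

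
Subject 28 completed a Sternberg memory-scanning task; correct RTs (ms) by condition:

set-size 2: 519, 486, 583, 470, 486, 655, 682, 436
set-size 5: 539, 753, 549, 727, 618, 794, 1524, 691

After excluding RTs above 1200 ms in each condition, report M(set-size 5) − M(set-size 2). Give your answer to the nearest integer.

128 ms

set-size 5: exclude 1524
M(set-size 2) = 4317/8 = 539.625
M(set-size 5) = 4671/7 = 667.286
Difference = 667.286 − 539.625 = 127.661 ms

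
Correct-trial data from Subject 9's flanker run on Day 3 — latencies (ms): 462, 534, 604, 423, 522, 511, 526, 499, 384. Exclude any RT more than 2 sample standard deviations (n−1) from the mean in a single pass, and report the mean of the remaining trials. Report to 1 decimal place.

496.1 ms

n = 9, ΣRT = 4465, M = 496.111
Σ(x−M)² = 33946.89; s = √(33946.89/8) = 65.141
Cutoffs: 496.111 ± 2·65.141 → [365.8, 626.4]
No RTs fall outside the cutoffs; all 9 retained. Mean = 4465/9 = 496.111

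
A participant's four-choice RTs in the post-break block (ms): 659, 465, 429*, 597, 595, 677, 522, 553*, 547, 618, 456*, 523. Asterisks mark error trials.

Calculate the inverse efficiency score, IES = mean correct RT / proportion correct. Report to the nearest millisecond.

Correct trials (n=9): 659, 465, 597, 595, 677, 522, 547, 618, 523
Mean correct RT = 5203/9 = 578.1111 ms
Proportion correct = 9/12
IES = 578.1111 / (9/12) = 770.815 ms

771 ms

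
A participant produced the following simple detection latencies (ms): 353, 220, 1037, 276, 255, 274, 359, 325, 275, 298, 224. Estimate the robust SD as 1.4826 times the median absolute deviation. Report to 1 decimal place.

72.6 ms

Sorted: 220, 224, 255, 274, 275, 276, 298, 325, 353, 359, 1037 → median = 276
|x − 276| sorted: 0, 1, 2, 21, 22, 49, 52, 56, 77, 83, 761 → MAD = 49
Robust SD ≈ 1.4826 × 49 = 72.647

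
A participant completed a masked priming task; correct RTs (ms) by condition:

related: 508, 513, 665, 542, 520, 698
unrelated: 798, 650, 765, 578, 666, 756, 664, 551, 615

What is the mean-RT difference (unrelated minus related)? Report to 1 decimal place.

97.1 ms

M(related) = 3446/6 = 574.333
M(unrelated) = 6043/9 = 671.444
Difference = 671.444 − 574.333 = 97.111 ms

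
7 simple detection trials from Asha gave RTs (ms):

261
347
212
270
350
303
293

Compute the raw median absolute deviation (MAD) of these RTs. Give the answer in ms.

32 ms

Sorted: 212, 261, 270, 293, 303, 347, 350 → median = 293
|x − 293|: 32, 54, 81, 23, 57, 10, 0
Sorted deviations: 0, 10, 23, 32, 54, 57, 81 → MAD = 32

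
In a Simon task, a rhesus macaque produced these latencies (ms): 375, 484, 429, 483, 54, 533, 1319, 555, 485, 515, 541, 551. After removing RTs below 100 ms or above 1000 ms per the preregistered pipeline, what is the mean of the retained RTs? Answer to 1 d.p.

Excluded: 54, 1319
Retained (n=10): Σ = 4951
Mean = 4951/10 = 495.1000

495.1 ms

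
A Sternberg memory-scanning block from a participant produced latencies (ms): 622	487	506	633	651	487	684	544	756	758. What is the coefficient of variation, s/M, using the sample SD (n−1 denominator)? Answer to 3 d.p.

0.169

n = 10, Σ = 6128, M = 612.8000
Σ(x−M)² = 96401.600; s = √(96401.600/9) = 103.4954
CV = 103.4954 / 612.8000 = 0.16889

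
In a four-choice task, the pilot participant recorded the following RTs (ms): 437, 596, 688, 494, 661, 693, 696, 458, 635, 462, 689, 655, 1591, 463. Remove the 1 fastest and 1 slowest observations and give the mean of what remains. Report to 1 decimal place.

599.2 ms

Sorted: 437, 458, 462, 463, 494, 596, 635, 655, 661, 688, 689, 693, 696, 1591
Drop lowest 1 (437) and highest 1 (1591)
Remaining (n=12): Σ = 7190, mean = 7190/12 = 599.167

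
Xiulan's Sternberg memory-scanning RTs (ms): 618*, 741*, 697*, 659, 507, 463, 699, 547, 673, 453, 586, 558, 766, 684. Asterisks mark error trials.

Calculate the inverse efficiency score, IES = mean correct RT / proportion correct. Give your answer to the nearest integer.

Correct trials (n=11): 659, 507, 463, 699, 547, 673, 453, 586, 558, 766, 684
Mean correct RT = 6595/11 = 599.5455 ms
Proportion correct = 11/14
IES = 599.5455 / (11/14) = 763.058 ms

763 ms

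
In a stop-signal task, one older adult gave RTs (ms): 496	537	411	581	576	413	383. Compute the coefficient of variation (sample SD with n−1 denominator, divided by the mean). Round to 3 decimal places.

0.171

n = 7, Σ = 3397, M = 485.2857
Σ(x−M)² = 41385.429; s = √(41385.429/6) = 83.0516
CV = 83.0516 / 485.2857 = 0.17114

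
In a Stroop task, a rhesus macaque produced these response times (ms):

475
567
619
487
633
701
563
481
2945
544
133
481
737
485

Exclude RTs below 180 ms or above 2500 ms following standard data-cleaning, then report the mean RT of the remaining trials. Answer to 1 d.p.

564.4 ms

Excluded: 133, 2945
Retained (n=12): Σ = 6773
Mean = 6773/12 = 564.4167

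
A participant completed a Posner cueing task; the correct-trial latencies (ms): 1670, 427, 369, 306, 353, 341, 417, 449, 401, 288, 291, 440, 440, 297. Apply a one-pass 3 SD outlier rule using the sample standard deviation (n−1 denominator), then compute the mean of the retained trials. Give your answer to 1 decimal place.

n = 14, ΣRT = 6489, M = 463.500
Σ(x−M)² = 1613589.50; s = √(1613589.50/13) = 352.310
Cutoffs: 463.500 ± 3·352.310 → [-593.4, 1520.4]
Outside: 1670 → excluded.
Retained (n=13): Σ = 4819, mean = 4819/13 = 370.692

370.7 ms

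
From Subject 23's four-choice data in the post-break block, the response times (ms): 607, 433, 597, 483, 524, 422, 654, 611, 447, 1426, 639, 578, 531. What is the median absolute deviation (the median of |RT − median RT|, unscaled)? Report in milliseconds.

Sorted: 422, 433, 447, 483, 524, 531, 578, 597, 607, 611, 639, 654, 1426 → median = 578
|x − 578|: 29, 145, 19, 95, 54, 156, 76, 33, 131, 848, 61, 0, 47
Sorted deviations: 0, 19, 29, 33, 47, 54, 61, 76, 95, 131, 145, 156, 848 → MAD = 61

61 ms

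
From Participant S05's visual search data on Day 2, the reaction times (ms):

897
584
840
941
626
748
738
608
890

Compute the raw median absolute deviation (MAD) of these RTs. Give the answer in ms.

Sorted: 584, 608, 626, 738, 748, 840, 890, 897, 941 → median = 748
|x − 748|: 149, 164, 92, 193, 122, 0, 10, 140, 142
Sorted deviations: 0, 10, 92, 122, 140, 142, 149, 164, 193 → MAD = 140

140 ms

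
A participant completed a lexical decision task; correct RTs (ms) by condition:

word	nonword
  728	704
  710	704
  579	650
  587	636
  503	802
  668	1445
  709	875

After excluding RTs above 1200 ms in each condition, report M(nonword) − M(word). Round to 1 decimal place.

nonword: exclude 1445
M(word) = 4484/7 = 640.571
M(nonword) = 4371/6 = 728.500
Difference = 728.500 − 640.571 = 87.929 ms

87.9 ms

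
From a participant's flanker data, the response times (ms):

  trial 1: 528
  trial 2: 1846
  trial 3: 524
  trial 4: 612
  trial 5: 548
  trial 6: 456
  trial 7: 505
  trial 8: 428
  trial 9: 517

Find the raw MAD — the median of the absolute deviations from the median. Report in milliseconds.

24 ms

Sorted: 428, 456, 505, 517, 524, 528, 548, 612, 1846 → median = 524
|x − 524|: 4, 1322, 0, 88, 24, 68, 19, 96, 7
Sorted deviations: 0, 4, 7, 19, 24, 68, 88, 96, 1322 → MAD = 24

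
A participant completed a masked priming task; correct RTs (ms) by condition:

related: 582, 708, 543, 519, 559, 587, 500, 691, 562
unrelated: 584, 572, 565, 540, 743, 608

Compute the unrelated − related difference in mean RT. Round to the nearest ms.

19 ms

M(related) = 5251/9 = 583.444
M(unrelated) = 3612/6 = 602.000
Difference = 602.000 − 583.444 = 18.556 ms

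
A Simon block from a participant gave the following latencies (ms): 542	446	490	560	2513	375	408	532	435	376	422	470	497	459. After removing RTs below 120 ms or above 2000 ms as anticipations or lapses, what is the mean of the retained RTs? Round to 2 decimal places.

Excluded: 2513
Retained (n=13): Σ = 6012
Mean = 6012/13 = 462.4615

462.46 ms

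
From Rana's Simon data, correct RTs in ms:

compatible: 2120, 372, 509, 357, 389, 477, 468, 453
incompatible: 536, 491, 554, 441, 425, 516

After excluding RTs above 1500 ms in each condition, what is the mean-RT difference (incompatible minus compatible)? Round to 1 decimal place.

61.7 ms

compatible: exclude 2120
M(compatible) = 3025/7 = 432.143
M(incompatible) = 2963/6 = 493.833
Difference = 493.833 − 432.143 = 61.690 ms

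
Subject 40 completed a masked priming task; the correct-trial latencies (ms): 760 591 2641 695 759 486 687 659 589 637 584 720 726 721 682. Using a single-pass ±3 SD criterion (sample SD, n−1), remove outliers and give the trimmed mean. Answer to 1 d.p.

664.0 ms

n = 15, ΣRT = 11937, M = 795.800
Σ(x−M)² = 3728036.40; s = √(3728036.40/14) = 516.031
Cutoffs: 795.800 ± 3·516.031 → [-752.3, 2343.9]
Outside: 2641 → excluded.
Retained (n=14): Σ = 9296, mean = 9296/14 = 664.000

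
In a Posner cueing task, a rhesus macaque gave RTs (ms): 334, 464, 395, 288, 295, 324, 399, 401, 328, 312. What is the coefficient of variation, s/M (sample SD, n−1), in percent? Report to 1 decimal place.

16.2%

n = 10, Σ = 3540, M = 354.0000
Σ(x−M)² = 29592.000; s = √(29592.000/9) = 57.3411
CV = 57.3411 / 354.0000 = 0.16198 = 16.198%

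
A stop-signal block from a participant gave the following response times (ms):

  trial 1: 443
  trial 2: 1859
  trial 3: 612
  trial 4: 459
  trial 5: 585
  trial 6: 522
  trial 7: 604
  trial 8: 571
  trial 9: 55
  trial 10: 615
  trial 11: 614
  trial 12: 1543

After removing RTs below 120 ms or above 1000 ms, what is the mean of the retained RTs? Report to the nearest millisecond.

558 ms

Excluded: 55, 1543, 1859
Retained (n=9): Σ = 5025
Mean = 5025/9 = 558.3333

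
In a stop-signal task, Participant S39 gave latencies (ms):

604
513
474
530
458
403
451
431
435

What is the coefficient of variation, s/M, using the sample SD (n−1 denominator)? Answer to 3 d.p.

n = 9, Σ = 4299, M = 477.6667
Σ(x−M)² = 30632.000; s = √(30632.000/8) = 61.8789
CV = 61.8789 / 477.6667 = 0.12954

0.130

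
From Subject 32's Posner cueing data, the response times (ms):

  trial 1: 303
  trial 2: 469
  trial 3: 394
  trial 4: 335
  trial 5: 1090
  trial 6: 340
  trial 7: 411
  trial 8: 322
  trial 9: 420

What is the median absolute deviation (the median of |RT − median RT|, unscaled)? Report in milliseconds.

Sorted: 303, 322, 335, 340, 394, 411, 420, 469, 1090 → median = 394
|x − 394|: 91, 75, 0, 59, 696, 54, 17, 72, 26
Sorted deviations: 0, 17, 26, 54, 59, 72, 75, 91, 696 → MAD = 59

59 ms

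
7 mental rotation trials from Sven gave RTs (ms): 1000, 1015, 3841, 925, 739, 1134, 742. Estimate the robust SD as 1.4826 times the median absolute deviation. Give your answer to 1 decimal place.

198.7 ms

Sorted: 739, 742, 925, 1000, 1015, 1134, 3841 → median = 1000
|x − 1000| sorted: 0, 15, 75, 134, 258, 261, 2841 → MAD = 134
Robust SD ≈ 1.4826 × 134 = 198.668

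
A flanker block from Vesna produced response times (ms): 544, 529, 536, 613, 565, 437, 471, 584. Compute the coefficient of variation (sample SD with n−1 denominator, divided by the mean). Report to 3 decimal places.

n = 8, Σ = 4279, M = 534.8750
Σ(x−M)² = 23202.875; s = √(23202.875/7) = 57.5734
CV = 57.5734 / 534.8750 = 0.10764

0.108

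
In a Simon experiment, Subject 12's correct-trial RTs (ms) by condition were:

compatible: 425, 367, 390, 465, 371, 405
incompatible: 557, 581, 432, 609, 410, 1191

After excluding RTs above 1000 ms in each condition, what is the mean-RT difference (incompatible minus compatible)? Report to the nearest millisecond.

incompatible: exclude 1191
M(compatible) = 2423/6 = 403.833
M(incompatible) = 2589/5 = 517.800
Difference = 517.800 − 403.833 = 113.967 ms

114 ms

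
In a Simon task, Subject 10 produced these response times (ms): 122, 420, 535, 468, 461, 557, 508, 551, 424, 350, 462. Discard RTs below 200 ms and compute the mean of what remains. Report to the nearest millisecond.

Excluded: 122
Retained (n=10): Σ = 4736
Mean = 4736/10 = 473.6000

474 ms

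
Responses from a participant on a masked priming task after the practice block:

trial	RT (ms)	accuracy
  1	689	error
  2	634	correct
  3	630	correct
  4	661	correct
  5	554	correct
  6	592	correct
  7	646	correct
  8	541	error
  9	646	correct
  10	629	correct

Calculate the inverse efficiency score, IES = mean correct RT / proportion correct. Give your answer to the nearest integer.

780 ms

Correct trials (n=8): 634, 630, 661, 554, 592, 646, 646, 629
Mean correct RT = 4992/8 = 624.0000 ms
Proportion correct = 8/10
IES = 624.0000 / (8/10) = 780.000 ms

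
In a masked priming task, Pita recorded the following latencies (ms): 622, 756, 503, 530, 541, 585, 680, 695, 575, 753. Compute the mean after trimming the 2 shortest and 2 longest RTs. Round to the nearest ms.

616 ms

Sorted: 503, 530, 541, 575, 585, 622, 680, 695, 753, 756
Drop lowest 2 (503, 530) and highest 2 (753, 756)
Remaining (n=6): Σ = 3698, mean = 3698/6 = 616.333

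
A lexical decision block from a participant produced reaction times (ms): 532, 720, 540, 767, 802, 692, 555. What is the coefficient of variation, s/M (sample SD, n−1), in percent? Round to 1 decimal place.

17.3%

n = 7, Σ = 4608, M = 658.2857
Σ(x−M)² = 78025.429; s = √(78025.429/6) = 114.0361
CV = 114.0361 / 658.2857 = 0.17323 = 17.323%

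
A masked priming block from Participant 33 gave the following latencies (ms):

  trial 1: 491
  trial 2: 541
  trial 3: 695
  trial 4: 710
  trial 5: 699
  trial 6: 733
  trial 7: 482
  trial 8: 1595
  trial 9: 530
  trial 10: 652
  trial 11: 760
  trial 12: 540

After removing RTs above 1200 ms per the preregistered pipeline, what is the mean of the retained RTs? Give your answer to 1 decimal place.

621.2 ms

Excluded: 1595
Retained (n=11): Σ = 6833
Mean = 6833/11 = 621.1818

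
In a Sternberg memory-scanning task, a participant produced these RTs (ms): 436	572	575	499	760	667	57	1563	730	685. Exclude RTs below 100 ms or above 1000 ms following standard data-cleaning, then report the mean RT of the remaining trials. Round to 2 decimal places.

615.50 ms

Excluded: 57, 1563
Retained (n=8): Σ = 4924
Mean = 4924/8 = 615.5000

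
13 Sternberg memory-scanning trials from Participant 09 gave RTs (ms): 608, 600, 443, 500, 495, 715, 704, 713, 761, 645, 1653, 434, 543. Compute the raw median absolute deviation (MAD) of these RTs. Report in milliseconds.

Sorted: 434, 443, 495, 500, 543, 600, 608, 645, 704, 713, 715, 761, 1653 → median = 608
|x − 608|: 0, 8, 165, 108, 113, 107, 96, 105, 153, 37, 1045, 174, 65
Sorted deviations: 0, 8, 37, 65, 96, 105, 107, 108, 113, 153, 165, 174, 1045 → MAD = 107

107 ms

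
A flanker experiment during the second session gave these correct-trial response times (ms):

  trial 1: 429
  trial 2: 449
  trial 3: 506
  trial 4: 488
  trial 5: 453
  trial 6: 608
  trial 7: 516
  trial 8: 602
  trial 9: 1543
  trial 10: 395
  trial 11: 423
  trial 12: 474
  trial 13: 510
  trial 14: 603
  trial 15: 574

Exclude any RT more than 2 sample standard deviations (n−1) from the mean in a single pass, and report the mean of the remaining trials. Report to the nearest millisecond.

n = 15, ΣRT = 8573, M = 571.533
Σ(x−M)² = 1077263.73; s = √(1077263.73/14) = 277.394
Cutoffs: 571.533 ± 2·277.394 → [16.7, 1126.3]
Outside: 1543 → excluded.
Retained (n=14): Σ = 7030, mean = 7030/14 = 502.143

502 ms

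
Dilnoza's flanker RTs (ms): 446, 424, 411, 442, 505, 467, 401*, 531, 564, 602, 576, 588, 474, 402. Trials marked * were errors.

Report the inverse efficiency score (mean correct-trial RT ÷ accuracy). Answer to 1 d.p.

532.8 ms

Correct trials (n=13): 446, 424, 411, 442, 505, 467, 531, 564, 602, 576, 588, 474, 402
Mean correct RT = 6432/13 = 494.7692 ms
Proportion correct = 13/14
IES = 494.7692 / (13/14) = 532.828 ms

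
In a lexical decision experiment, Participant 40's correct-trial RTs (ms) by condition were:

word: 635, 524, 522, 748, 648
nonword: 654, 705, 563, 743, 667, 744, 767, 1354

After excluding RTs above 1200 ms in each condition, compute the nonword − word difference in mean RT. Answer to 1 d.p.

76.5 ms

nonword: exclude 1354
M(word) = 3077/5 = 615.400
M(nonword) = 4843/7 = 691.857
Difference = 691.857 − 615.400 = 76.457 ms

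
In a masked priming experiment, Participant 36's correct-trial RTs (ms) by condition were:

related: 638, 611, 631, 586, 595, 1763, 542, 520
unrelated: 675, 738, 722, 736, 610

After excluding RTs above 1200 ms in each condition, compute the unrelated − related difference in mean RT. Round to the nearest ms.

related: exclude 1763
M(related) = 4123/7 = 589.000
M(unrelated) = 3481/5 = 696.200
Difference = 696.200 − 589.000 = 107.200 ms

107 ms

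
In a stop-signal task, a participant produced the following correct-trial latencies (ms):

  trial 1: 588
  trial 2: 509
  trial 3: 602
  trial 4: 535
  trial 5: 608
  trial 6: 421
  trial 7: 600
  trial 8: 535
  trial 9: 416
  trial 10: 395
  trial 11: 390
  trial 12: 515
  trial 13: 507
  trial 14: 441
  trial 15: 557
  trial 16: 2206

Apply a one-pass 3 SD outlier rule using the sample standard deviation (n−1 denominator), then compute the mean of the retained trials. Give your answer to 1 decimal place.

n = 16, ΣRT = 9825, M = 614.062
Σ(x−M)² = 2788040.94; s = √(2788040.94/15) = 431.126
Cutoffs: 614.062 ± 3·431.126 → [-679.3, 1907.4]
Outside: 2206 → excluded.
Retained (n=15): Σ = 7619, mean = 7619/15 = 507.933

507.9 ms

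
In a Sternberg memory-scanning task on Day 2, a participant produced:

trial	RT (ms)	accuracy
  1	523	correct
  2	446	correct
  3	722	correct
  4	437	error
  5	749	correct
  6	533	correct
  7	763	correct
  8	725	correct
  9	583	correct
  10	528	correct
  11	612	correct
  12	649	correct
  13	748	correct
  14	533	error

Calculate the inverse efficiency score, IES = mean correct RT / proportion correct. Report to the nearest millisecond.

737 ms

Correct trials (n=12): 523, 446, 722, 749, 533, 763, 725, 583, 528, 612, 649, 748
Mean correct RT = 7581/12 = 631.7500 ms
Proportion correct = 12/14
IES = 631.7500 / (12/14) = 737.042 ms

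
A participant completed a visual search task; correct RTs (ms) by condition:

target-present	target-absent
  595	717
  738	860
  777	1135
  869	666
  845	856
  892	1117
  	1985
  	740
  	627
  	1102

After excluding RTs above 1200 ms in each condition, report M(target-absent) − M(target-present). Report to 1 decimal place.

target-absent: exclude 1985
M(target-present) = 4716/6 = 786.000
M(target-absent) = 7820/9 = 868.889
Difference = 868.889 − 786.000 = 82.889 ms

82.9 ms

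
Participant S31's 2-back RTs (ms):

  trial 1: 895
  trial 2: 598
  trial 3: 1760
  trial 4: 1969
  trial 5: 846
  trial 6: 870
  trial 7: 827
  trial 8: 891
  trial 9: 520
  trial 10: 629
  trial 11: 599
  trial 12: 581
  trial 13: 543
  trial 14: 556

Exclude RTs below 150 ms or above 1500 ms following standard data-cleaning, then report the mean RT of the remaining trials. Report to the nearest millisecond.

696 ms

Excluded: 1760, 1969
Retained (n=12): Σ = 8355
Mean = 8355/12 = 696.2500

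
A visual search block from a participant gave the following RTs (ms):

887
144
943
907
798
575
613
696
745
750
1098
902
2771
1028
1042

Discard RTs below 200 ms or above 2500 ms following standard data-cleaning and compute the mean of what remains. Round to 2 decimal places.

Excluded: 144, 2771
Retained (n=13): Σ = 10984
Mean = 10984/13 = 844.9231

844.92 ms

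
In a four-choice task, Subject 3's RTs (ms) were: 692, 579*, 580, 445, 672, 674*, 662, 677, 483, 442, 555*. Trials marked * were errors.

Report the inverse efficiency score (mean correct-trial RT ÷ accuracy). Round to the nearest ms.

800 ms

Correct trials (n=8): 692, 580, 445, 672, 662, 677, 483, 442
Mean correct RT = 4653/8 = 581.6250 ms
Proportion correct = 8/11
IES = 581.6250 / (8/11) = 799.734 ms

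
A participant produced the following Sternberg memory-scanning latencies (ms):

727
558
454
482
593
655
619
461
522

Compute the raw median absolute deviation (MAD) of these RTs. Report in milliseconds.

Sorted: 454, 461, 482, 522, 558, 593, 619, 655, 727 → median = 558
|x − 558|: 169, 0, 104, 76, 35, 97, 61, 97, 36
Sorted deviations: 0, 35, 36, 61, 76, 97, 97, 104, 169 → MAD = 76

76 ms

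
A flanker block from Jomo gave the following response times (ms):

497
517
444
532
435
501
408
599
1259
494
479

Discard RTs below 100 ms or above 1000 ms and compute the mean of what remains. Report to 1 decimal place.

490.6 ms

Excluded: 1259
Retained (n=10): Σ = 4906
Mean = 4906/10 = 490.6000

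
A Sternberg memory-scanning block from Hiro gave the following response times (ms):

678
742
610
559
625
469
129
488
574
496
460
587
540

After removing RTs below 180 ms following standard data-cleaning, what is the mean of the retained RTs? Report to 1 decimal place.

569.0 ms

Excluded: 129
Retained (n=12): Σ = 6828
Mean = 6828/12 = 569.0000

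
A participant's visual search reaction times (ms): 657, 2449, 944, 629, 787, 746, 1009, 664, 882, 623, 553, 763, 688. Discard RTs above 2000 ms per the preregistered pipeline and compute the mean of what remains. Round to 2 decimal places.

Excluded: 2449
Retained (n=12): Σ = 8945
Mean = 8945/12 = 745.4167

745.42 ms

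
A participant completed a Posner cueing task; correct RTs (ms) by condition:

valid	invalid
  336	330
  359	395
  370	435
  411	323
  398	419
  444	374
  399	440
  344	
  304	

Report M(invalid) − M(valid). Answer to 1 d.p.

M(valid) = 3365/9 = 373.889
M(invalid) = 2716/7 = 388.000
Difference = 388.000 − 373.889 = 14.111 ms

14.1 ms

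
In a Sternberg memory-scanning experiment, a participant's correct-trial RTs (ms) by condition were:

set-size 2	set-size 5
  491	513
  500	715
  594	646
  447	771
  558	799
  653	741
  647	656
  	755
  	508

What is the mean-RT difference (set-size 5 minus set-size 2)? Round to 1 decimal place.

M(set-size 2) = 3890/7 = 555.714
M(set-size 5) = 6104/9 = 678.222
Difference = 678.222 − 555.714 = 122.508 ms

122.5 ms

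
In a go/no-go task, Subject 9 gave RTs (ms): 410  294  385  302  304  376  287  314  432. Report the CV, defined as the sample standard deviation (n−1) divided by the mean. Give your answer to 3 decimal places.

n = 9, Σ = 3104, M = 344.8889
Σ(x−M)² = 24810.889; s = √(24810.889/8) = 55.6899
CV = 55.6899 / 344.8889 = 0.16147

0.161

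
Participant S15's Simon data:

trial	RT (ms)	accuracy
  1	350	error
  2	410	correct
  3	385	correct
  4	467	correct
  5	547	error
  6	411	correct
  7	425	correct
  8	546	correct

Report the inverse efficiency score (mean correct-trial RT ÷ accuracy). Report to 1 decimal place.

Correct trials (n=6): 410, 385, 467, 411, 425, 546
Mean correct RT = 2644/6 = 440.6667 ms
Proportion correct = 6/8
IES = 440.6667 / (6/8) = 587.556 ms

587.6 ms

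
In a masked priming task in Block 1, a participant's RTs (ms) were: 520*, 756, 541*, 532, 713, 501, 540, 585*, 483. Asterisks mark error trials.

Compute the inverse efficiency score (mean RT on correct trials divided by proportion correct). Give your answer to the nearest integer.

881 ms

Correct trials (n=6): 756, 532, 713, 501, 540, 483
Mean correct RT = 3525/6 = 587.5000 ms
Proportion correct = 6/9
IES = 587.5000 / (6/9) = 881.250 ms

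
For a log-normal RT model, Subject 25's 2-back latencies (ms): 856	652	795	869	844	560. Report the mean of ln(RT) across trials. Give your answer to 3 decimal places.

ln(RT): 6.7523, 6.4800, 6.6783, 6.7673, 6.7382, 6.3279
Σ ln(RT) = 39.7441
Mean = 39.7441/6 = 6.62401

6.624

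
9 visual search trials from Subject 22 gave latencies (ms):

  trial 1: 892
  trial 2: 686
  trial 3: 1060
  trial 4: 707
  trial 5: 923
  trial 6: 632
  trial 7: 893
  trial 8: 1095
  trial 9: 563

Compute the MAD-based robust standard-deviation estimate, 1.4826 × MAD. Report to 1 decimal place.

Sorted: 563, 632, 686, 707, 892, 893, 923, 1060, 1095 → median = 892
|x − 892| sorted: 0, 1, 31, 168, 185, 203, 206, 260, 329 → MAD = 185
Robust SD ≈ 1.4826 × 185 = 274.281

274.3 ms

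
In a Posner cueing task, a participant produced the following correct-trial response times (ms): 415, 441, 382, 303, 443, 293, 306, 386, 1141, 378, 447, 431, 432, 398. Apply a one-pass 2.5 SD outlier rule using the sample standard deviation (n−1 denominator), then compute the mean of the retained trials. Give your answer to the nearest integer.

389 ms

n = 14, ΣRT = 6196, M = 442.571
Σ(x−M)² = 562359.43; s = √(562359.43/13) = 207.987
Cutoffs: 442.571 ± 2.5·207.987 → [-77.4, 962.5]
Outside: 1141 → excluded.
Retained (n=13): Σ = 5055, mean = 5055/13 = 388.846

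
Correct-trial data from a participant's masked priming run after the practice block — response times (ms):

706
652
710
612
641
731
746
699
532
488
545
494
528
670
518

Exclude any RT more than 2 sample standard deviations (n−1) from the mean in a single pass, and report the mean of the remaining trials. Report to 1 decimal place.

n = 15, ΣRT = 9272, M = 618.133
Σ(x−M)² = 119447.73; s = √(119447.73/14) = 92.369
Cutoffs: 618.133 ± 2·92.369 → [433.4, 802.9]
No RTs fall outside the cutoffs; all 15 retained. Mean = 9272/15 = 618.133

618.1 ms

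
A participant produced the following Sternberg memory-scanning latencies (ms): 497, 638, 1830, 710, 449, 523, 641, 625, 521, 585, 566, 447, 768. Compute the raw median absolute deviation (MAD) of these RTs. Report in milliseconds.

64 ms

Sorted: 447, 449, 497, 521, 523, 566, 585, 625, 638, 641, 710, 768, 1830 → median = 585
|x − 585|: 88, 53, 1245, 125, 136, 62, 56, 40, 64, 0, 19, 138, 183
Sorted deviations: 0, 19, 40, 53, 56, 62, 64, 88, 125, 136, 138, 183, 1245 → MAD = 64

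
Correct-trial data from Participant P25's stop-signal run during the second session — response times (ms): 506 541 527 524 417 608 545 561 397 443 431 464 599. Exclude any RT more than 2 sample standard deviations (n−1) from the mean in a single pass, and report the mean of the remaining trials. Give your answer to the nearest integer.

n = 13, ΣRT = 6563, M = 504.846
Σ(x−M)² = 56731.69; s = √(56731.69/12) = 68.758
Cutoffs: 504.846 ± 2·68.758 → [367.3, 642.4]
No RTs fall outside the cutoffs; all 13 retained. Mean = 6563/13 = 504.846

505 ms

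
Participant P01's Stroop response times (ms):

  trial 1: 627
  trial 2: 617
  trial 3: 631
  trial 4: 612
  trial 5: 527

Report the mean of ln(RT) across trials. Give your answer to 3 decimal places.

ln(RT): 6.4409, 6.4249, 6.4473, 6.4167, 6.2672
Σ ln(RT) = 31.9971
Mean = 31.9971/5 = 6.39941

6.399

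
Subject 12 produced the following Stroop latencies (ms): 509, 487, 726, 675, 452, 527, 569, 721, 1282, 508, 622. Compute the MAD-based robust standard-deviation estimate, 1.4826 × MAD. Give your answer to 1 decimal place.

Sorted: 452, 487, 508, 509, 527, 569, 622, 675, 721, 726, 1282 → median = 569
|x − 569| sorted: 0, 42, 53, 60, 61, 82, 106, 117, 152, 157, 713 → MAD = 82
Robust SD ≈ 1.4826 × 82 = 121.573

121.6 ms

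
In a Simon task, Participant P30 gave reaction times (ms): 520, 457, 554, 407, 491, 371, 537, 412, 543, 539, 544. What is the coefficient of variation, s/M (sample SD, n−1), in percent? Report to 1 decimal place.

13.5%

n = 11, Σ = 5375, M = 488.6364
Σ(x−M)² = 43534.545; s = √(43534.545/10) = 65.9807
CV = 65.9807 / 488.6364 = 0.13503 = 13.503%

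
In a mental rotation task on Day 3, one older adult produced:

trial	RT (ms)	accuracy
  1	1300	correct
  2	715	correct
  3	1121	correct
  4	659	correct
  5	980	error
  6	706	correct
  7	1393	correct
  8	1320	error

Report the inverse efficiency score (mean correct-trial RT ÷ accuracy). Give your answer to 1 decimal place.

Correct trials (n=6): 1300, 715, 1121, 659, 706, 1393
Mean correct RT = 5894/6 = 982.3333 ms
Proportion correct = 6/8
IES = 982.3333 / (6/8) = 1309.778 ms

1309.8 ms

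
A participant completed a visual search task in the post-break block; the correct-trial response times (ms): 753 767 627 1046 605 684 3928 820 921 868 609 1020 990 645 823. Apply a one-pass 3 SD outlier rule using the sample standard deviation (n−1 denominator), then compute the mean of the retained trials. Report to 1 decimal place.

798.4 ms

n = 15, ΣRT = 15106, M = 1007.067
Σ(x−M)² = 9451658.93; s = √(9451658.93/14) = 821.656
Cutoffs: 1007.067 ± 3·821.656 → [-1457.9, 3472.0]
Outside: 3928 → excluded.
Retained (n=14): Σ = 11178, mean = 11178/14 = 798.429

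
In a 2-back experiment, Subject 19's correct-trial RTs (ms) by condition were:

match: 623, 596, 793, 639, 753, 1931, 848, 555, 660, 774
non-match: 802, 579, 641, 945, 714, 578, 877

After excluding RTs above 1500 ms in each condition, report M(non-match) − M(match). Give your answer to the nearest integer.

match: exclude 1931
M(match) = 6241/9 = 693.444
M(non-match) = 5136/7 = 733.714
Difference = 733.714 − 693.444 = 40.270 ms

40 ms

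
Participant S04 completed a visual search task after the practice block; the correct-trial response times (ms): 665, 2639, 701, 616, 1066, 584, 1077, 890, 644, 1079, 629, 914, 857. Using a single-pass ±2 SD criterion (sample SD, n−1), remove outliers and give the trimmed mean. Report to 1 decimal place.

n = 13, ΣRT = 12361, M = 950.846
Σ(x−M)² = 3497897.69; s = √(3497897.69/12) = 539.900
Cutoffs: 950.846 ± 2·539.900 → [-129.0, 2030.6]
Outside: 2639 → excluded.
Retained (n=12): Σ = 9722, mean = 9722/12 = 810.167

810.2 ms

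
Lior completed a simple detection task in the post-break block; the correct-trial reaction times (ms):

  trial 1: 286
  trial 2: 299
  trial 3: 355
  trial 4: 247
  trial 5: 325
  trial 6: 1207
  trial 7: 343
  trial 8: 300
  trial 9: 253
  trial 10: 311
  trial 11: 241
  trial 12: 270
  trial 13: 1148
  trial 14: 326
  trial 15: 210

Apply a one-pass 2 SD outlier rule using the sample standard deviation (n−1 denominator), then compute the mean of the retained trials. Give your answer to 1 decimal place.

289.7 ms

n = 15, ΣRT = 6121, M = 408.067
Σ(x−M)² = 1390568.93; s = √(1390568.93/14) = 315.161
Cutoffs: 408.067 ± 2·315.161 → [-222.3, 1038.4]
Outside: 1148, 1207 → excluded.
Retained (n=13): Σ = 3766, mean = 3766/13 = 289.692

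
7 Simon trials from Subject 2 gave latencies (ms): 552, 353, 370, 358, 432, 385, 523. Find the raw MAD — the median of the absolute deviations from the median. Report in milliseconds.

32 ms

Sorted: 353, 358, 370, 385, 432, 523, 552 → median = 385
|x − 385|: 167, 32, 15, 27, 47, 0, 138
Sorted deviations: 0, 15, 27, 32, 47, 138, 167 → MAD = 32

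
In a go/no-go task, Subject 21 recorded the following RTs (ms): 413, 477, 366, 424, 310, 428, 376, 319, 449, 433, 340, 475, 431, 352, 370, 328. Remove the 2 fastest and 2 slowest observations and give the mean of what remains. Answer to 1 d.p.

392.5 ms

Sorted: 310, 319, 328, 340, 352, 366, 370, 376, 413, 424, 428, 431, 433, 449, 475, 477
Drop lowest 2 (310, 319) and highest 2 (475, 477)
Remaining (n=12): Σ = 4710, mean = 4710/12 = 392.500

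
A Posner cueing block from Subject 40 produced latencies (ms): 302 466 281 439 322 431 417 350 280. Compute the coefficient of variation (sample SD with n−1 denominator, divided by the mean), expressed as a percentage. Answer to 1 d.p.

20.1%

n = 9, Σ = 3288, M = 365.3333
Σ(x−M)² = 43060.000; s = √(43060.000/8) = 73.3655
CV = 73.3655 / 365.3333 = 0.20082 = 20.082%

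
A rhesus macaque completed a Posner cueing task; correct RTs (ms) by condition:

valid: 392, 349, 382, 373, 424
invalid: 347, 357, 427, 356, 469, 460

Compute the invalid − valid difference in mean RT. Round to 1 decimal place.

18.7 ms

M(valid) = 1920/5 = 384.000
M(invalid) = 2416/6 = 402.667
Difference = 402.667 − 384.000 = 18.667 ms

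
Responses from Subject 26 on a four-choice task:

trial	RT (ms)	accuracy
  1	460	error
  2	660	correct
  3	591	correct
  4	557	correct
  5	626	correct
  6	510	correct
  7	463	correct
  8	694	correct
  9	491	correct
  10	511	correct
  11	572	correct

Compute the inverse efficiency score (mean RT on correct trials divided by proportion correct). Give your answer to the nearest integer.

624 ms

Correct trials (n=10): 660, 591, 557, 626, 510, 463, 694, 491, 511, 572
Mean correct RT = 5675/10 = 567.5000 ms
Proportion correct = 10/11
IES = 567.5000 / (10/11) = 624.250 ms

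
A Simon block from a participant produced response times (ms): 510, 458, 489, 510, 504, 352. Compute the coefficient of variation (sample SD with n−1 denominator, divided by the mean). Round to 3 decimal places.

0.130

n = 6, Σ = 2823, M = 470.5000
Σ(x−M)² = 18783.500; s = √(18783.500/5) = 61.2919
CV = 61.2919 / 470.5000 = 0.13027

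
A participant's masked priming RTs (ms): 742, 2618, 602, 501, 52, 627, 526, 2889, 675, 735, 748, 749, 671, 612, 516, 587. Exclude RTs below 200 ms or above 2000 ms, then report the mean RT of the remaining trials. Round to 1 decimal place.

Excluded: 52, 2618, 2889
Retained (n=13): Σ = 8291
Mean = 8291/13 = 637.7692

637.8 ms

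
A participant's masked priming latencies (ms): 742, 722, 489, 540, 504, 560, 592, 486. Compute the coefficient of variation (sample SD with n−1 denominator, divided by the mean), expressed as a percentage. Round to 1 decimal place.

n = 8, Σ = 4635, M = 579.3750
Σ(x−M)² = 71441.875; s = √(71441.875/7) = 101.0247
CV = 101.0247 / 579.3750 = 0.17437 = 17.437%

17.4%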